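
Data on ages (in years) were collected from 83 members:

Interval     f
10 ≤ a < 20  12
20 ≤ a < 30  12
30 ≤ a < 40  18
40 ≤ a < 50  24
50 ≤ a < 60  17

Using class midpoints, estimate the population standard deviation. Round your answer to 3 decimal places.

Midpoints: 15, 25, 35, 45, 55
n = 83, Σfm = 3125, mean = 37.6506
Σfm² = 132275
Σf(m − x̄)² = Σfm² − (Σfm)²/n = 132275 − 3125²/83 = 14616.8675
Population variance = 14616.8675 / 83 = 176.1068
Standard deviation = √176.1068 = 13.2705

13.271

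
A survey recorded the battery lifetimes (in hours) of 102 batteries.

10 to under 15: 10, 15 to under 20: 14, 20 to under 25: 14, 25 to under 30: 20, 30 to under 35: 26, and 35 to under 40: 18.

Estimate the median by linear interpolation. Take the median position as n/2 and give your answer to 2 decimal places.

Cumulative frequencies: 10, 24, 38, 58, 84, 102
n = 102; position = n/2 = 51.
This falls in the class 25 to under 30: L = 25, F = 38, f = 20, h = 5.
Median ≈ 25 + ((51 − 38) / 20) × 5 = 28.2500

28.25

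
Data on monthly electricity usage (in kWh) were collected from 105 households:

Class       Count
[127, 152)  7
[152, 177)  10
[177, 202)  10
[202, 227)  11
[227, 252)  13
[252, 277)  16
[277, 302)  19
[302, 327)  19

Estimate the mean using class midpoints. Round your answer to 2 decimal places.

Midpoints: 139.5, 164.5, 189.5, 214.5, 239.5, 264.5, 289.5, 314.5
Σfm = 7×139.5 + 10×164.5 + 10×189.5 + 11×214.5 + 13×239.5 + 16×264.5 + 19×289.5 + 19×314.5 = 25697.5
n = Σf = 105
Mean = 25697.5 / 105 = 244.7381

244.74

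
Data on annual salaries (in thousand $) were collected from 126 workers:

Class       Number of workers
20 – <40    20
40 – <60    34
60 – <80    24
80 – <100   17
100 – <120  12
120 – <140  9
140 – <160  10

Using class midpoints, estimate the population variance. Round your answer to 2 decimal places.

Midpoints: 30, 50, 70, 90, 110, 130, 150
n = 126, Σfm = 9500, mean = 75.3968
Σfm² = 880600
Σf(m − x̄)² = Σfm² − (Σfm)²/n = 880600 − 9500²/126 = 164330.1587
Population variance = 164330.1587 / 126 = 1304.2076

1304.21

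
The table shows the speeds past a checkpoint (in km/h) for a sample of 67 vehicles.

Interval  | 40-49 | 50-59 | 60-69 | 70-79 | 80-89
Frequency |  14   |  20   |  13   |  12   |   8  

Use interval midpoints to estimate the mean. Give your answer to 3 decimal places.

61.515

Midpoints: 44.5, 54.5, 64.5, 74.5, 84.5
Σfm = 14×44.5 + 20×54.5 + 13×64.5 + 12×74.5 + 8×84.5 = 4121.5
n = Σf = 67
Mean = 4121.5 / 67 = 61.5149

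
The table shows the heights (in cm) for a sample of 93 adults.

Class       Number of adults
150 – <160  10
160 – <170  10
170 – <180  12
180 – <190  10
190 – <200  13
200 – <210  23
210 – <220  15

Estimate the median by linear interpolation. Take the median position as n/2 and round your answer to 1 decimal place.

193.5

Cumulative frequencies: 10, 20, 32, 42, 55, 78, 93
n = 93; position = n/2 = 46.5.
This falls in the class 190 – <200: L = 190, F = 42, f = 13, h = 10.
Median ≈ 190 + ((46.5 − 42) / 13) × 10 = 193.4615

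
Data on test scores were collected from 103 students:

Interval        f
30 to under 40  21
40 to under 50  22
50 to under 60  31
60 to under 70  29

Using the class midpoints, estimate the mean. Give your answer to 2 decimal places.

Midpoints: 35, 45, 55, 65
Σfm = 21×35 + 22×45 + 31×55 + 29×65 = 5315
n = Σf = 103
Mean = 5315 / 103 = 51.6019

51.60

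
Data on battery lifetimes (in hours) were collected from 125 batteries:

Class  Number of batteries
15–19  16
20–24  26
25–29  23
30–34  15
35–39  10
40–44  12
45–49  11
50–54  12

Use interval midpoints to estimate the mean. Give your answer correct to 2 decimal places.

Midpoints: 17, 22, 27, 32, 37, 42, 47, 52
Σfm = 16×17 + 26×22 + 23×27 + 15×32 + 10×37 + 12×42 + 11×47 + 12×52 = 3960
n = Σf = 125
Mean = 3960 / 125 = 31.6800

31.68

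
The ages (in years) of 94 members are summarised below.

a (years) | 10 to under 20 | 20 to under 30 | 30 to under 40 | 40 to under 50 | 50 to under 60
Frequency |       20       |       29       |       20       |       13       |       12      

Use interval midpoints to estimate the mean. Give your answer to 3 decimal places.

Midpoints: 15, 25, 35, 45, 55
Σfm = 20×15 + 29×25 + 20×35 + 13×45 + 12×55 = 2970
n = Σf = 94
Mean = 2970 / 94 = 31.5957

31.596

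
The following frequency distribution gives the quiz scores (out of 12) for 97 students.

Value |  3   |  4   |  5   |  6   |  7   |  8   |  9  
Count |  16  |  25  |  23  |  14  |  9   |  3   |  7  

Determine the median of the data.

Cumulative frequencies: 16, 41, 64, 78, 87, 90, 97
n = 97, so the median is the value in position (n+1)/2 = 49.
Position 49 falls at value 5.

5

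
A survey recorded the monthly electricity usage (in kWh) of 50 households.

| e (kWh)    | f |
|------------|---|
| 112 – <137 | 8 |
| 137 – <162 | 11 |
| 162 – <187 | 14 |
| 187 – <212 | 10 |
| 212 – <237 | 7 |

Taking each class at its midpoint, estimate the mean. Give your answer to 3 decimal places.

173.000

Midpoints: 124.5, 149.5, 174.5, 199.5, 224.5
Σfm = 8×124.5 + 11×149.5 + 14×174.5 + 10×199.5 + 7×224.5 = 8650
n = Σf = 50
Mean = 8650 / 50 = 173.0000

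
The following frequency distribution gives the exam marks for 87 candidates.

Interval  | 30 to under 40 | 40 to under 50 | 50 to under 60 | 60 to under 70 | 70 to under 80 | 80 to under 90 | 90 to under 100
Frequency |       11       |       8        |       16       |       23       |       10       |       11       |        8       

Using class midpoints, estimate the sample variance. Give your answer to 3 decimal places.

316.359

Midpoints: 35, 45, 55, 65, 75, 85, 95
n = 87, Σfm = 5565, mean = 63.9655
Σfm² = 383175
Σf(m − x̄)² = Σfm² − (Σfm)²/n = 383175 − 5565²/87 = 27206.8966
Sample variance = 27206.8966 / 86 = 316.3593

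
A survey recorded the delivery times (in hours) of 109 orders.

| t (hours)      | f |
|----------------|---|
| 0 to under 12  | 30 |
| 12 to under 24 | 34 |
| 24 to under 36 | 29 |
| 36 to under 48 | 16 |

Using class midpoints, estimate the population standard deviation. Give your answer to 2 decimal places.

Midpoints: 6, 18, 30, 42
n = 109, Σfm = 2334, mean = 21.4128
Σfm² = 66420
Σf(m − x̄)² = Σfm² − (Σfm)²/n = 66420 − 2334²/109 = 16442.4220
Population variance = 16442.4220 / 109 = 150.8479
Standard deviation = √150.8479 = 12.2820

12.28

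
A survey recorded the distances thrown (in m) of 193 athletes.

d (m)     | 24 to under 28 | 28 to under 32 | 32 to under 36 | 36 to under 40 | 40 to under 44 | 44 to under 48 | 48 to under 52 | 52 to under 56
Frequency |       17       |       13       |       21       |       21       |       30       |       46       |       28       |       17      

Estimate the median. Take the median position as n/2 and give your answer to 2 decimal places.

Cumulative frequencies: 17, 30, 51, 72, 102, 148, 176, 193
n = 193; position = n/2 = 96.5.
This falls in the class 40 to under 44: L = 40, F = 72, f = 30, h = 4.
Median ≈ 40 + ((96.5 − 72) / 30) × 4 = 43.2667

43.27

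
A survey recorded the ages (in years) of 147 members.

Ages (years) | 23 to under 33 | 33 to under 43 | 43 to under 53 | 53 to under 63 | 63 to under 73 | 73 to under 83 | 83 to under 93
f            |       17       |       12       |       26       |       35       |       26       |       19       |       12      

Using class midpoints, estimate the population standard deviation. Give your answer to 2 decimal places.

17.24

Midpoints: 28, 38, 48, 58, 68, 78, 88
n = 147, Σfm = 8516, mean = 57.9320
Σfm² = 537048
Σf(m − x̄)² = Σfm² − (Σfm)²/n = 537048 − 8516²/147 = 43699.3197
Population variance = 43699.3197 / 147 = 297.2743
Standard deviation = √297.2743 = 17.2416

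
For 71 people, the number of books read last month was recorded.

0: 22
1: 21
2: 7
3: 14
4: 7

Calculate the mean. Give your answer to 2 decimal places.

1.48

Values: 0, 1, 2, 3, 4
Σfx = 22×0 + 21×1 + 7×2 + 14×3 + 7×4 = 105
n = Σf = 71
Mean = 105 / 71 = 1.4789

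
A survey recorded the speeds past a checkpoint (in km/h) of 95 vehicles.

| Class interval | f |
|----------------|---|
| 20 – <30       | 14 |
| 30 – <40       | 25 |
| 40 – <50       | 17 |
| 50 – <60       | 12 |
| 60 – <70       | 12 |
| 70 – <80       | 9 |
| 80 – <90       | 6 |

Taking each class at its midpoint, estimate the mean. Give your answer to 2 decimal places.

48.58

Midpoints: 25, 35, 45, 55, 65, 75, 85
Σfm = 14×25 + 25×35 + 17×45 + 12×55 + 12×65 + 9×75 + 6×85 = 4615
n = Σf = 95
Mean = 4615 / 95 = 48.5789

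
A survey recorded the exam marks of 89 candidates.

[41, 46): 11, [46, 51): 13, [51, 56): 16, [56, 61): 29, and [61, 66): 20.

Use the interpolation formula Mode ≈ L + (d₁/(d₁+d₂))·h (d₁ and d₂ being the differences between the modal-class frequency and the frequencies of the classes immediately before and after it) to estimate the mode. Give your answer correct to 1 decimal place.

59.0

Modal class: [56, 61) (highest frequency 29).
d₁ = 29 − 16 = 13, d₂ = 29 − 20 = 9
Mode ≈ 56 + (13/(13+9)) × 5 = 56 + 2.9545 = 58.9545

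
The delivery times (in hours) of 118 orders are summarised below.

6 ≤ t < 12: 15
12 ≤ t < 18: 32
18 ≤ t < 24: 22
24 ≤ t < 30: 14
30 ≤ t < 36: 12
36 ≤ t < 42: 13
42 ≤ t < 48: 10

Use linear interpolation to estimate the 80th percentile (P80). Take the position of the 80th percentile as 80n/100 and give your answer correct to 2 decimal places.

35.70

Cumulative frequencies: 15, 47, 69, 83, 95, 108, 118
n = 118; position = 80n/100 = 94.4.
This falls in the class 30 ≤ t < 36: L = 30, F = 83, f = 12, h = 6.
80th percentile ≈ 30 + ((94.4 − 83) / 12) × 6 = 35.7000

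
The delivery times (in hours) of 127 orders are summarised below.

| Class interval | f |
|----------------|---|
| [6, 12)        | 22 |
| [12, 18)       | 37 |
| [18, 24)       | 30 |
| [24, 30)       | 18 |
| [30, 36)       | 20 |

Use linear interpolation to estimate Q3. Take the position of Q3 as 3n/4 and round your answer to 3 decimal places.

Cumulative frequencies: 22, 59, 89, 107, 127
n = 127; position = 3n/4 = 95.25.
This falls in the class [24, 30): L = 24, F = 89, f = 18, h = 6.
Upper quartile ≈ 24 + ((95.25 − 89) / 18) × 6 = 26.0833

26.083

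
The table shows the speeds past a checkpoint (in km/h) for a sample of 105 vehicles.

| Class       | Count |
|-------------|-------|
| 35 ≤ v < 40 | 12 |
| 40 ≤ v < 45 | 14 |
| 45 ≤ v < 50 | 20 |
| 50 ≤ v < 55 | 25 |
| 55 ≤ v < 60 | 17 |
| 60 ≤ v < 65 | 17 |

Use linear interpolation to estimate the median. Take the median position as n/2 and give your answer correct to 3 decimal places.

51.300

Cumulative frequencies: 12, 26, 46, 71, 88, 105
n = 105; position = n/2 = 52.5.
This falls in the class 50 ≤ v < 55: L = 50, F = 46, f = 25, h = 5.
Median ≈ 50 + ((52.5 − 46) / 25) × 5 = 51.3000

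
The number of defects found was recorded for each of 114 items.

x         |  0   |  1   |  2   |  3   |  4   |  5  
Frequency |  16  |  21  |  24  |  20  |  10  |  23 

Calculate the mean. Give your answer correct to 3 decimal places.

Values: 0, 1, 2, 3, 4, 5
Σfx = 16×0 + 21×1 + 24×2 + 20×3 + 10×4 + 23×5 = 284
n = Σf = 114
Mean = 284 / 114 = 2.4912

2.491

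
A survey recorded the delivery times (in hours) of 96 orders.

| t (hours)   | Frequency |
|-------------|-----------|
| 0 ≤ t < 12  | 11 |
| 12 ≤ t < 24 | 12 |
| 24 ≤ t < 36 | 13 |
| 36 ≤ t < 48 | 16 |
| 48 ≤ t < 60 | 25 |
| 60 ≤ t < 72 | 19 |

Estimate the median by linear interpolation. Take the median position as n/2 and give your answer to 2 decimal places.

45.00

Cumulative frequencies: 11, 23, 36, 52, 77, 96
n = 96; position = n/2 = 48.
This falls in the class 36 ≤ t < 48: L = 36, F = 36, f = 16, h = 12.
Median ≈ 36 + ((48 − 36) / 16) × 12 = 45.0000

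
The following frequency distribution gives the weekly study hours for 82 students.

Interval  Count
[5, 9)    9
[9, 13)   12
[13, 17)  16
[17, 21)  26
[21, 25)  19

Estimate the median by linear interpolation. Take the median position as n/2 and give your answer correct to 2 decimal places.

Cumulative frequencies: 9, 21, 37, 63, 82
n = 82; position = n/2 = 41.
This falls in the class [17, 21): L = 17, F = 37, f = 26, h = 4.
Median ≈ 17 + ((41 − 37) / 26) × 4 = 17.6154

17.62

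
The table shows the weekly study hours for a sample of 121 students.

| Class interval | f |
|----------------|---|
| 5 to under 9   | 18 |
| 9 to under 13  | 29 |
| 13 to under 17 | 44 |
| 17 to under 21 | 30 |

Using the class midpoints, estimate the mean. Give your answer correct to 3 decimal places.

13.843

Midpoints: 7, 11, 15, 19
Σfm = 18×7 + 29×11 + 44×15 + 30×19 = 1675
n = Σf = 121
Mean = 1675 / 121 = 13.8430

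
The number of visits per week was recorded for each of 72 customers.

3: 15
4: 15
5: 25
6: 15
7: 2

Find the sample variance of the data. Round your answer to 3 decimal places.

Values: 3, 4, 5, 6, 7
n = 72, Σfx = 334, mean = 4.6389
Σfx² = 1638
Σf(x − x̄)² = Σfx² − (Σfx)²/n = 1638 − 334²/72 = 88.6111
Sample variance = 88.6111 / 71 = 1.2480

1.248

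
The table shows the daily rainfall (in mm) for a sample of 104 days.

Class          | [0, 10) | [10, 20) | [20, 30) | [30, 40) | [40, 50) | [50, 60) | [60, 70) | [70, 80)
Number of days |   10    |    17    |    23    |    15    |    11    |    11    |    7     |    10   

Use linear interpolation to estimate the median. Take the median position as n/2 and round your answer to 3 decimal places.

31.333

Cumulative frequencies: 10, 27, 50, 65, 76, 87, 94, 104
n = 104; position = n/2 = 52.
This falls in the class [30, 40): L = 30, F = 50, f = 15, h = 10.
Median ≈ 30 + ((52 − 50) / 15) × 10 = 31.3333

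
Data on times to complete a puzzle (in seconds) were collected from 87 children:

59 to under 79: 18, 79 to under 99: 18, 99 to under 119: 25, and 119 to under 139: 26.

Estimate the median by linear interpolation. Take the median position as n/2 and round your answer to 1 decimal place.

Cumulative frequencies: 18, 36, 61, 87
n = 87; position = n/2 = 43.5.
This falls in the class 99 to under 119: L = 99, F = 36, f = 25, h = 20.
Median ≈ 99 + ((43.5 − 36) / 25) × 20 = 105.0000

105.0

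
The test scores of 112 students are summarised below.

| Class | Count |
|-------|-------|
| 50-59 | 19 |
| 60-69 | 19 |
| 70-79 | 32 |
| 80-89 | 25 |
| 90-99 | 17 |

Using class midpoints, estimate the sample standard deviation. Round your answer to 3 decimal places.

Midpoints: 54.5, 64.5, 74.5, 84.5, 94.5
n = 112, Σfm = 8364, mean = 74.6786
Σfm² = 643408
Σf(m − x̄)² = Σfm² − (Σfm)²/n = 643408 − 8364²/112 = 18796.4286
Sample variance = 18796.4286 / 111 = 169.3372
Standard deviation = √169.3372 = 13.0130

13.013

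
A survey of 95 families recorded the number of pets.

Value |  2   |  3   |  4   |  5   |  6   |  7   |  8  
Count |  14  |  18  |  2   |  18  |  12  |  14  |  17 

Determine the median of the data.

5

Cumulative frequencies: 14, 32, 34, 52, 64, 78, 95
n = 95, so the median is the value in position (n+1)/2 = 48.
Position 48 falls at value 5.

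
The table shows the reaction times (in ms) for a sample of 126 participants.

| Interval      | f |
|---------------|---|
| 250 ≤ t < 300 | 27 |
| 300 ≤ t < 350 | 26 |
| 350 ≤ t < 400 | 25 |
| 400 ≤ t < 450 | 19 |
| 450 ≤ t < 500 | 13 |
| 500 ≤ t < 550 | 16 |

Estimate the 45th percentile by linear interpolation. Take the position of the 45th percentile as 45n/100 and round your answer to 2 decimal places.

Cumulative frequencies: 27, 53, 78, 97, 110, 126
n = 126; position = 45n/100 = 56.7.
This falls in the class 350 ≤ t < 400: L = 350, F = 53, f = 25, h = 50.
45th percentile ≈ 350 + ((56.7 − 53) / 25) × 50 = 357.4000

357.40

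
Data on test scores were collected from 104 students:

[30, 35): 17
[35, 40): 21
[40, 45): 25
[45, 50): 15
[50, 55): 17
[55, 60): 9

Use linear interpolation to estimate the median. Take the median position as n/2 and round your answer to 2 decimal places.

42.80

Cumulative frequencies: 17, 38, 63, 78, 95, 104
n = 104; position = n/2 = 52.
This falls in the class [40, 45): L = 40, F = 38, f = 25, h = 5.
Median ≈ 40 + ((52 − 38) / 25) × 5 = 42.8000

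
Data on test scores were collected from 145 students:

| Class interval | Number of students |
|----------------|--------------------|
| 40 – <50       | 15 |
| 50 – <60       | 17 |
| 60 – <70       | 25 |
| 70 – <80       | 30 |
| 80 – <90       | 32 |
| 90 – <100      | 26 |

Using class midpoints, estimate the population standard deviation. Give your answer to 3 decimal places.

15.784

Midpoints: 45, 55, 65, 75, 85, 95
n = 145, Σfm = 10675, mean = 73.6207
Σfm² = 822025
Σf(m − x̄)² = Σfm² − (Σfm)²/n = 822025 − 10675²/145 = 36124.1379
Population variance = 36124.1379 / 145 = 249.1320
Standard deviation = √249.1320 = 15.7839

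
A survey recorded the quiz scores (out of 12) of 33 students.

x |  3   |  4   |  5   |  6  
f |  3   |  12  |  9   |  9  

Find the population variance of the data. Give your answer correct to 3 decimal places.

Values: 3, 4, 5, 6
n = 33, Σfx = 156, mean = 4.7273
Σfx² = 768
Σf(x − x̄)² = Σfx² − (Σfx)²/n = 768 − 156²/33 = 30.5455
Population variance = 30.5455 / 33 = 0.9256

0.926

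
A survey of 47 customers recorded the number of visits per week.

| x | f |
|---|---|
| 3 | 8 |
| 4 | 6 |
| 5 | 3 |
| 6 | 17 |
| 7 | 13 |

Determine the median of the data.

6

Cumulative frequencies: 8, 14, 17, 34, 47
n = 47, so the median is the value in position (n+1)/2 = 24.
Position 24 falls at value 6.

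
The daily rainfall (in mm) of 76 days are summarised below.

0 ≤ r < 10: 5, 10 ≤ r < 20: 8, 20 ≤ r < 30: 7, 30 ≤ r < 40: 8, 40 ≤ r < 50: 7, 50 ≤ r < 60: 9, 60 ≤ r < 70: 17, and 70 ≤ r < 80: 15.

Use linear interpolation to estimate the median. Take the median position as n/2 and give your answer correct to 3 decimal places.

Cumulative frequencies: 5, 13, 20, 28, 35, 44, 61, 76
n = 76; position = n/2 = 38.
This falls in the class 50 ≤ r < 60: L = 50, F = 35, f = 9, h = 10.
Median ≈ 50 + ((38 − 35) / 9) × 10 = 53.3333

53.333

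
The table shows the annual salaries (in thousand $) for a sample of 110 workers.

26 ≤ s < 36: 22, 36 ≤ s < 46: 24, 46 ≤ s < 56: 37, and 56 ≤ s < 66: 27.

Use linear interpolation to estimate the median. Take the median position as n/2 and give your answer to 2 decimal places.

Cumulative frequencies: 22, 46, 83, 110
n = 110; position = n/2 = 55.
This falls in the class 46 ≤ s < 56: L = 46, F = 46, f = 37, h = 10.
Median ≈ 46 + ((55 − 46) / 37) × 10 = 48.4324

48.43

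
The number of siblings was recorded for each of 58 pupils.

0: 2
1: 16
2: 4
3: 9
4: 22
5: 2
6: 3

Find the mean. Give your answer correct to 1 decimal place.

2.9

Values: 0, 1, 2, 3, 4, 5, 6
Σfx = 2×0 + 16×1 + 4×2 + 9×3 + 22×4 + 2×5 + 3×6 = 167
n = Σf = 58
Mean = 167 / 58 = 2.8793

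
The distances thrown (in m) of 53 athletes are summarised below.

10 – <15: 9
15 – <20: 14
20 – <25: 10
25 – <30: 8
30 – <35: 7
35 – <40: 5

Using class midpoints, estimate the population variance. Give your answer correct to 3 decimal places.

Midpoints: 12.5, 17.5, 22.5, 27.5, 32.5, 37.5
n = 53, Σfm = 1217.5, mean = 22.9717
Σfm² = 31231.25
Σf(m − x̄)² = Σfm² − (Σfm)²/n = 31231.25 − 1217.5²/53 = 3263.2075
Population variance = 3263.2075 / 53 = 61.5700

61.570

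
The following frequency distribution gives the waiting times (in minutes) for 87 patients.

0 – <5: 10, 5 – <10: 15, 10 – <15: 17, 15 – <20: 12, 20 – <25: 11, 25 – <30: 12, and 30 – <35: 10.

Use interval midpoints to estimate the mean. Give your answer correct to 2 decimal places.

16.81

Midpoints: 2.5, 7.5, 12.5, 17.5, 22.5, 27.5, 32.5
Σfm = 10×2.5 + 15×7.5 + 17×12.5 + 12×17.5 + 11×22.5 + 12×27.5 + 10×32.5 = 1462.5
n = Σf = 87
Mean = 1462.5 / 87 = 16.8103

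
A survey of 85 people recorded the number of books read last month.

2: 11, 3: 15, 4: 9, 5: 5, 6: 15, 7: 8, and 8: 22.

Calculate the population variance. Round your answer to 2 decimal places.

4.77

Values: 2, 3, 4, 5, 6, 7, 8
n = 85, Σfx = 450, mean = 5.2941
Σfx² = 2788
Σf(x − x̄)² = Σfx² − (Σfx)²/n = 2788 − 450²/85 = 405.6471
Population variance = 405.6471 / 85 = 4.7723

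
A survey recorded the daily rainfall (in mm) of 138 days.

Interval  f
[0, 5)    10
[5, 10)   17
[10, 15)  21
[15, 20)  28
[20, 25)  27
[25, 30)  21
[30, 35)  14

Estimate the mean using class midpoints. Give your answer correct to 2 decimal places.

18.44

Midpoints: 2.5, 7.5, 12.5, 17.5, 22.5, 27.5, 32.5
Σfm = 10×2.5 + 17×7.5 + 21×12.5 + 28×17.5 + 27×22.5 + 21×27.5 + 14×32.5 = 2545
n = Σf = 138
Mean = 2545 / 138 = 18.4420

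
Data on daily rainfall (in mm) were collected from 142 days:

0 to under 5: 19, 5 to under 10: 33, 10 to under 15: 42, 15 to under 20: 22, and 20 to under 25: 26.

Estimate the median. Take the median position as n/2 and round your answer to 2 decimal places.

12.26

Cumulative frequencies: 19, 52, 94, 116, 142
n = 142; position = n/2 = 71.
This falls in the class 10 to under 15: L = 10, F = 52, f = 42, h = 5.
Median ≈ 10 + ((71 − 52) / 42) × 5 = 12.2619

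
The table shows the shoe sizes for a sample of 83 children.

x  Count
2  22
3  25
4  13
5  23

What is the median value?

Cumulative frequencies: 22, 47, 60, 83
n = 83, so the median is the value in position (n+1)/2 = 42.
Position 42 falls at value 3.

3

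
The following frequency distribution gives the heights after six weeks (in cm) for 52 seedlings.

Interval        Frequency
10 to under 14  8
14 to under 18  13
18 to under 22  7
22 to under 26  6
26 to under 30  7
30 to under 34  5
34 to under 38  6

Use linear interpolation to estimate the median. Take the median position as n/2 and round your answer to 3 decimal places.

Cumulative frequencies: 8, 21, 28, 34, 41, 46, 52
n = 52; position = n/2 = 26.
This falls in the class 18 to under 22: L = 18, F = 21, f = 7, h = 4.
Median ≈ 18 + ((26 − 21) / 7) × 4 = 20.8571

20.857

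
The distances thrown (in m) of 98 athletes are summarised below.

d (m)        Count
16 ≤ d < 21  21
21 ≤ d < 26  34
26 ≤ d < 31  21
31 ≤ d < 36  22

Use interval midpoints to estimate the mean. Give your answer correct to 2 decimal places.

25.74

Midpoints: 18.5, 23.5, 28.5, 33.5
Σfm = 21×18.5 + 34×23.5 + 21×28.5 + 22×33.5 = 2523
n = Σf = 98
Mean = 2523 / 98 = 25.7449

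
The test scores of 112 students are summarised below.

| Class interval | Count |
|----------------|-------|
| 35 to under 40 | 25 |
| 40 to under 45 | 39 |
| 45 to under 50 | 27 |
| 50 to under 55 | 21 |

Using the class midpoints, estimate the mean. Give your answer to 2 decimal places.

44.46

Midpoints: 37.5, 42.5, 47.5, 52.5
Σfm = 25×37.5 + 39×42.5 + 27×47.5 + 21×52.5 = 4980
n = Σf = 112
Mean = 4980 / 112 = 44.4643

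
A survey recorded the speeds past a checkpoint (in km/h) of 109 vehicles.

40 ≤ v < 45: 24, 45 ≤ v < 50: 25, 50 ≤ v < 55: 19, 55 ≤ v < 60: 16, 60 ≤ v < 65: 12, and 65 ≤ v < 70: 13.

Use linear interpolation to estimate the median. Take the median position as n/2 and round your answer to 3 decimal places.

51.447

Cumulative frequencies: 24, 49, 68, 84, 96, 109
n = 109; position = n/2 = 54.5.
This falls in the class 50 ≤ v < 55: L = 50, F = 49, f = 19, h = 5.
Median ≈ 50 + ((54.5 − 49) / 19) × 5 = 51.4474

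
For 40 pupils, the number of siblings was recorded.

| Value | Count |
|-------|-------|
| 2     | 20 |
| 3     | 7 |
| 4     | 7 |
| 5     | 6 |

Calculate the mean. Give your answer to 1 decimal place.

Values: 2, 3, 4, 5
Σfx = 20×2 + 7×3 + 7×4 + 6×5 = 119
n = Σf = 40
Mean = 119 / 40 = 2.9750

3.0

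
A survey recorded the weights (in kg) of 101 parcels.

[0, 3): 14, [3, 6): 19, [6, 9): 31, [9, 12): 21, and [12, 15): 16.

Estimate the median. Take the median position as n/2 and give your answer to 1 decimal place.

Cumulative frequencies: 14, 33, 64, 85, 101
n = 101; position = n/2 = 50.5.
This falls in the class [6, 9): L = 6, F = 33, f = 31, h = 3.
Median ≈ 6 + ((50.5 − 33) / 31) × 3 = 7.6935

7.7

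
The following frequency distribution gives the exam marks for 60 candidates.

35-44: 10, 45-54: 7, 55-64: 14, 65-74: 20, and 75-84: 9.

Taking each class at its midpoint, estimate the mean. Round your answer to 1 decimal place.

Midpoints: 39.5, 49.5, 59.5, 69.5, 79.5
Σfm = 10×39.5 + 7×49.5 + 14×59.5 + 20×69.5 + 9×79.5 = 3680
n = Σf = 60
Mean = 3680 / 60 = 61.3333

61.3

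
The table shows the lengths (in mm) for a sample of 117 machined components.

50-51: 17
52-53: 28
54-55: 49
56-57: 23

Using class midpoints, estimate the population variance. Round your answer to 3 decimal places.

Midpoints: 50.5, 52.5, 54.5, 56.5
n = 117, Σfm = 6298.5, mean = 53.8333
Σfm² = 339493.25
Σf(m − x̄)² = Σfm² − (Σfm)²/n = 339493.25 − 6298.5²/117 = 424.0000
Population variance = 424.0000 / 117 = 3.6239

3.624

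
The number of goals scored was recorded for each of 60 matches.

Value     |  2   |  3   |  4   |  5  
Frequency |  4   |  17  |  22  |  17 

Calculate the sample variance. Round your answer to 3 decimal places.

0.829

Values: 2, 3, 4, 5
n = 60, Σfx = 232, mean = 3.8667
Σfx² = 946
Σf(x − x̄)² = Σfx² − (Σfx)²/n = 946 − 232²/60 = 48.9333
Sample variance = 48.9333 / 59 = 0.8294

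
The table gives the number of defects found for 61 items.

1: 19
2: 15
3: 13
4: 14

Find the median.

Cumulative frequencies: 19, 34, 47, 61
n = 61, so the median is the value in position (n+1)/2 = 31.
Position 31 falls at value 2.

2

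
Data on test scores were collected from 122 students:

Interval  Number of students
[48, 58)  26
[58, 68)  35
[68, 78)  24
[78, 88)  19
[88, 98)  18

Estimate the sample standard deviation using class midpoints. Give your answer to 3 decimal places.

13.533

Midpoints: 53, 63, 73, 83, 93
n = 122, Σfm = 8586, mean = 70.3770
Σfm² = 626418
Σf(m − x̄)² = Σfm² − (Σfm)²/n = 626418 − 8586²/122 = 22160.6557
Sample variance = 22160.6557 / 121 = 183.1459
Standard deviation = √183.1459 = 13.5331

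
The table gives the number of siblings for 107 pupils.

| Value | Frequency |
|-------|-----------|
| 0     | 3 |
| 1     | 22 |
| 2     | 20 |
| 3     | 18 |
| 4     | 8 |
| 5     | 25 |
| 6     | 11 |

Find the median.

Cumulative frequencies: 3, 25, 45, 63, 71, 96, 107
n = 107, so the median is the value in position (n+1)/2 = 54.
Position 54 falls at value 3.

3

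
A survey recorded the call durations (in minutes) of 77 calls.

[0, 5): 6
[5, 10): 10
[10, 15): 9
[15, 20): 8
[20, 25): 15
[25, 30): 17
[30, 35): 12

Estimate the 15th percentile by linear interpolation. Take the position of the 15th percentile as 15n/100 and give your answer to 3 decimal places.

Cumulative frequencies: 6, 16, 25, 33, 48, 65, 77
n = 77; position = 15n/100 = 11.55.
This falls in the class [5, 10): L = 5, F = 6, f = 10, h = 5.
15th percentile ≈ 5 + ((11.55 − 6) / 10) × 5 = 7.7750

7.775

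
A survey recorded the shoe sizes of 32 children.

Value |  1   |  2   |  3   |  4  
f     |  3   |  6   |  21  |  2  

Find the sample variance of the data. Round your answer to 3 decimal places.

Values: 1, 2, 3, 4
n = 32, Σfx = 86, mean = 2.6875
Σfx² = 248
Σf(x − x̄)² = Σfx² − (Σfx)²/n = 248 − 86²/32 = 16.8750
Sample variance = 16.8750 / 31 = 0.5444

0.544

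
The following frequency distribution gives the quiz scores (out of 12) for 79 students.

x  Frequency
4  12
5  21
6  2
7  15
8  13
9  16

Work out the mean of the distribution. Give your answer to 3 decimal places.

Values: 4, 5, 6, 7, 8, 9
Σfx = 12×4 + 21×5 + 2×6 + 15×7 + 13×8 + 16×9 = 518
n = Σf = 79
Mean = 518 / 79 = 6.5570

6.557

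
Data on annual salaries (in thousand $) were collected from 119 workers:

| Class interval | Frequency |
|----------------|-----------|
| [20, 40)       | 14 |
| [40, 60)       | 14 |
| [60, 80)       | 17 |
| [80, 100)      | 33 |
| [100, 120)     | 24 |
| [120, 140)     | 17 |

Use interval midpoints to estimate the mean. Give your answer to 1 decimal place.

85.1

Midpoints: 30, 50, 70, 90, 110, 130
Σfm = 14×30 + 14×50 + 17×70 + 33×90 + 24×110 + 17×130 = 10130
n = Σf = 119
Mean = 10130 / 119 = 85.1261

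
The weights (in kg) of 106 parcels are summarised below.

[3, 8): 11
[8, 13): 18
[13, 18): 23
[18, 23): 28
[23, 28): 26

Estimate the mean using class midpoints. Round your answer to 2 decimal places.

17.39

Midpoints: 5.5, 10.5, 15.5, 20.5, 25.5
Σfm = 11×5.5 + 18×10.5 + 23×15.5 + 28×20.5 + 26×25.5 = 1843
n = Σf = 106
Mean = 1843 / 106 = 17.3868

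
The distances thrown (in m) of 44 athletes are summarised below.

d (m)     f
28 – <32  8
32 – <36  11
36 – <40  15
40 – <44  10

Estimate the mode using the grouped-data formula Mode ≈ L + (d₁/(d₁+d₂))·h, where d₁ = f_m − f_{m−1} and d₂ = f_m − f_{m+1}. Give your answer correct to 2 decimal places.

37.78

Modal class: 36 – <40 (highest frequency 15).
d₁ = 15 − 11 = 4, d₂ = 15 − 10 = 5
Mode ≈ 36 + (4/(4+5)) × 4 = 36 + 1.7778 = 37.7778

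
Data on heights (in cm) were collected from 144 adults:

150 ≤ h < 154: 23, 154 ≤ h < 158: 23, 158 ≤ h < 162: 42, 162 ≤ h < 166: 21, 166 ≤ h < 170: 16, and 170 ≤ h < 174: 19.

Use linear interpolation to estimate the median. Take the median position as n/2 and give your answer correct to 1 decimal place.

160.5

Cumulative frequencies: 23, 46, 88, 109, 125, 144
n = 144; position = n/2 = 72.
This falls in the class 158 ≤ h < 162: L = 158, F = 46, f = 42, h = 4.
Median ≈ 158 + ((72 − 46) / 42) × 4 = 160.4762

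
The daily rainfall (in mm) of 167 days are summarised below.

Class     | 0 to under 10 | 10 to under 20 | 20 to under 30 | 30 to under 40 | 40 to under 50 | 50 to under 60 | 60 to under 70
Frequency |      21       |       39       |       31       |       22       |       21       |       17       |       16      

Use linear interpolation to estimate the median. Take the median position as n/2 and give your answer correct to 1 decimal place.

27.6

Cumulative frequencies: 21, 60, 91, 113, 134, 151, 167
n = 167; position = n/2 = 83.5.
This falls in the class 20 to under 30: L = 20, F = 60, f = 31, h = 10.
Median ≈ 20 + ((83.5 − 60) / 31) × 10 = 27.5806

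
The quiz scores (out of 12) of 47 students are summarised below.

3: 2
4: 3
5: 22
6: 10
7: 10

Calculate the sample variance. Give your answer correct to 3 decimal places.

1.081

Values: 3, 4, 5, 6, 7
n = 47, Σfx = 258, mean = 5.4894
Σfx² = 1466
Σf(x − x̄)² = Σfx² − (Σfx)²/n = 1466 − 258²/47 = 49.7447
Sample variance = 49.7447 / 46 = 1.0814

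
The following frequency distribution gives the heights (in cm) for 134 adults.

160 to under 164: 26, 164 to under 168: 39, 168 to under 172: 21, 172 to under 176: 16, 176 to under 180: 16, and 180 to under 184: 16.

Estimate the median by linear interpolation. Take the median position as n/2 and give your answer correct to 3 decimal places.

168.381

Cumulative frequencies: 26, 65, 86, 102, 118, 134
n = 134; position = n/2 = 67.
This falls in the class 168 to under 172: L = 168, F = 65, f = 21, h = 4.
Median ≈ 168 + ((67 − 65) / 21) × 4 = 168.3810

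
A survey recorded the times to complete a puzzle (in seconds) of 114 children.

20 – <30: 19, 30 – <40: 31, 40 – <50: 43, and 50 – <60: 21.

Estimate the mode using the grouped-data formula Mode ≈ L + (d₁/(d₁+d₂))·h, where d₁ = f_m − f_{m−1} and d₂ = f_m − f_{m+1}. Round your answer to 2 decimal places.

43.53

Modal class: 40 – <50 (highest frequency 43).
d₁ = 43 − 31 = 12, d₂ = 43 − 21 = 22
Mode ≈ 40 + (12/(12+22)) × 10 = 40 + 3.5294 = 43.5294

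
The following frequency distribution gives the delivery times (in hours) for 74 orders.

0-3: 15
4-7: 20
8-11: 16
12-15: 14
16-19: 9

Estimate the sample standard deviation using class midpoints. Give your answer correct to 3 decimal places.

5.247

Midpoints: 1.5, 5.5, 9.5, 13.5, 17.5
n = 74, Σfm = 631, mean = 8.5270
Σfm² = 7390.5
Σf(m − x̄)² = Σfm² − (Σfm)²/n = 7390.5 − 631²/74 = 2009.9459
Sample variance = 2009.9459 / 73 = 27.5335
Standard deviation = √27.5335 = 5.2472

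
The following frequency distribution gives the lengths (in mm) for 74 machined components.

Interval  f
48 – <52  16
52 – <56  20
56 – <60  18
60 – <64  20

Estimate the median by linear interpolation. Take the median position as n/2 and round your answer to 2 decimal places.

56.22

Cumulative frequencies: 16, 36, 54, 74
n = 74; position = n/2 = 37.
This falls in the class 56 – <60: L = 56, F = 36, f = 18, h = 4.
Median ≈ 56 + ((37 − 36) / 18) × 4 = 56.2222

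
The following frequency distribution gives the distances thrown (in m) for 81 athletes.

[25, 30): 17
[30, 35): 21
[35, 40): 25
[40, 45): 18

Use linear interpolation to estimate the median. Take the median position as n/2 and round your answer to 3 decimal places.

35.500

Cumulative frequencies: 17, 38, 63, 81
n = 81; position = n/2 = 40.5.
This falls in the class [35, 40): L = 35, F = 38, f = 25, h = 5.
Median ≈ 35 + ((40.5 − 38) / 25) × 5 = 35.5000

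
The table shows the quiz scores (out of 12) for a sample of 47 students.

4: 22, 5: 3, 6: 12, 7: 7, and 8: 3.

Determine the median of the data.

Cumulative frequencies: 22, 25, 37, 44, 47
n = 47, so the median is the value in position (n+1)/2 = 24.
Position 24 falls at value 5.

5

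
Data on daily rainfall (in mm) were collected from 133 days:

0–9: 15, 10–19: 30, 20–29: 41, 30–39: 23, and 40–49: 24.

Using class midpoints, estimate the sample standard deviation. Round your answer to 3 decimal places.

12.556

Midpoints: 4.5, 14.5, 24.5, 34.5, 44.5
n = 133, Σfm = 3368.5, mean = 25.3271
Σfm² = 106123.25
Σf(m − x̄)² = Σfm² − (Σfm)²/n = 106123.25 − 3368.5²/133 = 20809.0226
Sample variance = 20809.0226 / 132 = 157.6441
Standard deviation = √157.6441 = 12.5556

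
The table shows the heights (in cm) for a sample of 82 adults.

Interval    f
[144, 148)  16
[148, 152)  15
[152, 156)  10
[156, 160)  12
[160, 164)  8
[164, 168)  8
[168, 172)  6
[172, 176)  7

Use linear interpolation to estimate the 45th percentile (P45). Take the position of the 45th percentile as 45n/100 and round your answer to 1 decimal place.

Cumulative frequencies: 16, 31, 41, 53, 61, 69, 75, 82
n = 82; position = 45n/100 = 36.9.
This falls in the class [152, 156): L = 152, F = 31, f = 10, h = 4.
45th percentile ≈ 152 + ((36.9 − 31) / 10) × 4 = 154.3600

154.4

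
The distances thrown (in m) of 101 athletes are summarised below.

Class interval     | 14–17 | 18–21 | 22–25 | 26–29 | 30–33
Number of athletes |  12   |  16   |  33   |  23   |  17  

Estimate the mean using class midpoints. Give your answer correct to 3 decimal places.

Midpoints: 15.5, 19.5, 23.5, 27.5, 31.5
Σfm = 12×15.5 + 16×19.5 + 33×23.5 + 23×27.5 + 17×31.5 = 2441.5
n = Σf = 101
Mean = 2441.5 / 101 = 24.1733

24.173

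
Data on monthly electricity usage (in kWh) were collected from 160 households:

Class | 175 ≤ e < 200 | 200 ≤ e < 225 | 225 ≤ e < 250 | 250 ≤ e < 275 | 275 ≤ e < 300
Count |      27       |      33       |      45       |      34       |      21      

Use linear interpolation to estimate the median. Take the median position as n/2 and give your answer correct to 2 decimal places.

236.11

Cumulative frequencies: 27, 60, 105, 139, 160
n = 160; position = n/2 = 80.
This falls in the class 225 ≤ e < 250: L = 225, F = 60, f = 45, h = 25.
Median ≈ 225 + ((80 − 60) / 45) × 25 = 236.1111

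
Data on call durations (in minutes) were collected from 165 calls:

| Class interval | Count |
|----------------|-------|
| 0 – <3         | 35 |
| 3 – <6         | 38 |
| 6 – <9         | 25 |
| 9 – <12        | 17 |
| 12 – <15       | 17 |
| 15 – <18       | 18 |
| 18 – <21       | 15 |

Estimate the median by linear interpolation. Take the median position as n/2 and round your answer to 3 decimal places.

Cumulative frequencies: 35, 73, 98, 115, 132, 150, 165
n = 165; position = n/2 = 82.5.
This falls in the class 6 – <9: L = 6, F = 73, f = 25, h = 3.
Median ≈ 6 + ((82.5 − 73) / 25) × 3 = 7.1400

7.140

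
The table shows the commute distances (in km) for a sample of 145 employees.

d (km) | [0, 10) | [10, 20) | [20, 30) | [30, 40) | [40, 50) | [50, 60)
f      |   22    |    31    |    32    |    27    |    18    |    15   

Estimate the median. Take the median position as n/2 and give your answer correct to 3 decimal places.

Cumulative frequencies: 22, 53, 85, 112, 130, 145
n = 145; position = n/2 = 72.5.
This falls in the class [20, 30): L = 20, F = 53, f = 32, h = 10.
Median ≈ 20 + ((72.5 − 53) / 32) × 10 = 26.0938

26.094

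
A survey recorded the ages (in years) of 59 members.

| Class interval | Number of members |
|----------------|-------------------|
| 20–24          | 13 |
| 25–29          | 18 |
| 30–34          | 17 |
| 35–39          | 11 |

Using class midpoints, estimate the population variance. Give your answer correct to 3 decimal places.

Midpoints: 22, 27, 32, 37
n = 59, Σfm = 1723, mean = 29.2034
Σfm² = 51881
Σf(m − x̄)² = Σfm² − (Σfm)²/n = 51881 − 1723²/59 = 1563.5593
Population variance = 1563.5593 / 59 = 26.5010

26.501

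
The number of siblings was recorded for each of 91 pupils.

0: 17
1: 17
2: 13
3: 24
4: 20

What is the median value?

Cumulative frequencies: 17, 34, 47, 71, 91
n = 91, so the median is the value in position (n+1)/2 = 46.
Position 46 falls at value 2.

2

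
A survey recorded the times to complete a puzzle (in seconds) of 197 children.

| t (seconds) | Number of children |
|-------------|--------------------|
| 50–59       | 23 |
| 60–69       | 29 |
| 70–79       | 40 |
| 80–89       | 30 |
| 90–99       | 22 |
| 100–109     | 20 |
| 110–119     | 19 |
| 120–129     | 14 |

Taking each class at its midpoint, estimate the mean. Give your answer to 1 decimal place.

Midpoints: 54.5, 64.5, 74.5, 84.5, 94.5, 104.5, 114.5, 124.5
Σfm = 23×54.5 + 29×64.5 + 40×74.5 + 30×84.5 + 22×94.5 + 20×104.5 + 19×114.5 + 14×124.5 = 16726.5
n = Σf = 197
Mean = 16726.5 / 197 = 84.9061

84.9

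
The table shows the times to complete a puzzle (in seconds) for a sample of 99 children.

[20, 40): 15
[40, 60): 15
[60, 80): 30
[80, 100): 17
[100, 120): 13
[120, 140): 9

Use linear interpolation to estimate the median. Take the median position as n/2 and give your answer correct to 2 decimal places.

73.00

Cumulative frequencies: 15, 30, 60, 77, 90, 99
n = 99; position = n/2 = 49.5.
This falls in the class [60, 80): L = 60, F = 30, f = 30, h = 20.
Median ≈ 60 + ((49.5 − 30) / 30) × 20 = 73.0000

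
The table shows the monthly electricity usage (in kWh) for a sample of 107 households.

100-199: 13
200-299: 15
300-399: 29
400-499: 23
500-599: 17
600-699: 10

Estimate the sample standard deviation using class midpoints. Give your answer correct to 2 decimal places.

146.73

Midpoints: 149.5, 249.5, 349.5, 449.5, 549.5, 649.5
n = 107, Σfm = 41996.5, mean = 392.4907
Σfm² = 18765476.75
Σf(m − x̄)² = Σfm² − (Σfm)²/n = 18765476.75 − 41996.5²/107 = 2282242.9907
Sample variance = 2282242.9907 / 106 = 21530.5943
Standard deviation = √21530.5943 = 146.7331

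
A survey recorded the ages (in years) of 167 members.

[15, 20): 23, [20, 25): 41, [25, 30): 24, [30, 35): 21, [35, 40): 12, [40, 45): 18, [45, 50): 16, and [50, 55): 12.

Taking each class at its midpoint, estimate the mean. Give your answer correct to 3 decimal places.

Midpoints: 17.5, 22.5, 27.5, 32.5, 37.5, 42.5, 47.5, 52.5
Σfm = 23×17.5 + 41×22.5 + 24×27.5 + 21×32.5 + 12×37.5 + 18×42.5 + 16×47.5 + 12×52.5 = 5272.5
n = Σf = 167
Mean = 5272.5 / 167 = 31.5719

31.572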